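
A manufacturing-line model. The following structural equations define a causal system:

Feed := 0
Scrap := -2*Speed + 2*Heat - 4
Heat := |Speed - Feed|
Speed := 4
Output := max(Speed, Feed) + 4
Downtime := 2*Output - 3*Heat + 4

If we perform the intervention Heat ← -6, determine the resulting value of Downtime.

The intervention breaks the incoming arrows to Heat: Heat := |Speed - Feed| no longer applies, and Heat = -6.
Output = max(Speed, Feed) + 4  [with Speed=4, Feed=0]  = 8
Downtime = 2*Output - 3*Heat + 4  [with Output=8, Heat=-6]  = 38

38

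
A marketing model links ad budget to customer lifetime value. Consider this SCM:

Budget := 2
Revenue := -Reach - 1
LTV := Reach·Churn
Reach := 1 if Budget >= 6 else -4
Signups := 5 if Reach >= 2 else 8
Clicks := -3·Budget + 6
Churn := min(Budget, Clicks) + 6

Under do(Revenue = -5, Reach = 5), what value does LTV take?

Setting Revenue = -5, Reach = 5 by intervention discards those variables' equations.
Clicks = -3·Budget + 6  [with Budget=2]  = 0
Churn = min(Budget, Clicks) + 6  [with Budget=2, Clicks=0]  = 6
LTV = Reach·Churn  [with Reach=5, Churn=6]  = 30

30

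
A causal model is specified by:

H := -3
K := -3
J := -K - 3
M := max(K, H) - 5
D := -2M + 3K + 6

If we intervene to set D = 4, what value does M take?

-8

do(D=4) replaces the equation D := -2M + 3K + 6 with the constant D = 4.
M is not downstream of the intervention, so its value is determined by the original equations.
M = max(K, H) - 5  [with K=-3, H=-3]  = -8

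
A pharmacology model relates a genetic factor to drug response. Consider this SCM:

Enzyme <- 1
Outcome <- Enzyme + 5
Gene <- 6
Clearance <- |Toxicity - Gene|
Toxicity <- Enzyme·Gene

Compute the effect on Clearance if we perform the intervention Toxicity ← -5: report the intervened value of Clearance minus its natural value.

The intervention breaks the incoming arrows to Toxicity: Toxicity <- Enzyme·Gene no longer applies, and Toxicity = -5.
Clearance = |Toxicity - Gene|  [with Toxicity=-5, Gene=6]  = 11
Without intervention: Toxicity = Enzyme·Gene  [with Enzyme=1, Gene=6]  = 6; Clearance = |Toxicity - Gene|  [with Toxicity=6, Gene=6]  = 0.
Change = 11 − 0 = 11.

11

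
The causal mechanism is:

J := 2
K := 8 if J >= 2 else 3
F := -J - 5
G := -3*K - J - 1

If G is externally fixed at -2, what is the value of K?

8

Under do(G=-2), the mechanism G := -3*K - J - 1 is discarded; G is fixed at -2.
Since K is not a descendant of the intervened variable, it is unaffected.
K = 8 if J >= 2 else 3  [with J=2]  = 8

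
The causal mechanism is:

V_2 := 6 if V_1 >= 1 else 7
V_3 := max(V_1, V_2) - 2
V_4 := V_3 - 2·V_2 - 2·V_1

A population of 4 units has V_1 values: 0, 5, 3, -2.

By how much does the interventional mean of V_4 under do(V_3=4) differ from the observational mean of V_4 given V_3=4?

4

do(V_3=4) breaks V_3's dependence on V_1. With V_3=4 fixed, V_4 across the units is -10, -18, -14, -6, mean -12.
Observing V_3=4 restricts to units where V_3's equation naturally yields 4: V_1 ∈ {5, 3}. In that subpopulation V_4 = -18, -14, mean -16.
Difference = -12 − (-16) = 4.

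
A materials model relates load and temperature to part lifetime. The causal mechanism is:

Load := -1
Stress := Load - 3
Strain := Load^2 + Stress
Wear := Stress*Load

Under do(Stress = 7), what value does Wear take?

-7

Under do(Stress=7), the mechanism Stress := Load - 3 is discarded; Stress is fixed at 7.
Wear = Stress*Load  [with Stress=7, Load=-1]  = -7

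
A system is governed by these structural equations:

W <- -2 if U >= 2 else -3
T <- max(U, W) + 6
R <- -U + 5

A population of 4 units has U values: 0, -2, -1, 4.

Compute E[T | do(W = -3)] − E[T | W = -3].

1.25

do(W=-3) breaks W's dependence on U. With W=-3 fixed, T across the units is 6, 4, 5, 10, mean 6.25.
E[T|W=-3] averages over only the 3 units with W=-3 (U = 0, -2, -1): T = 6, 4, 5, mean 5.
Difference = 6.25 − 5 = 1.25.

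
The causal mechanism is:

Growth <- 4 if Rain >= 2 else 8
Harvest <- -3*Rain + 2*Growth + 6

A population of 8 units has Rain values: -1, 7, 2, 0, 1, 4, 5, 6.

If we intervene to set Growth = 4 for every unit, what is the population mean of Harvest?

5

do(Growth=4) breaks Growth's dependence on Rain. With Growth=4 fixed, Harvest across the units is 17, -7, 8, 14, 11, 2, -1, -4, mean 5.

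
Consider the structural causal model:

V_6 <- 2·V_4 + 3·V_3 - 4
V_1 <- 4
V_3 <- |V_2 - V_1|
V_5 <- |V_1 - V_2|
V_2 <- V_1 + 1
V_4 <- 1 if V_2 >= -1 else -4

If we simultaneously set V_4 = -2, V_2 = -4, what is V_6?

16

The joint intervention fixes V_4 = -2, V_2 = -4, removing each variable's own equation.
V_3 = |V_2 - V_1|  [with V_2=-4, V_1=4]  = 8
V_6 = 2·V_4 + 3·V_3 - 4  [with V_4=-2, V_3=8]  = 16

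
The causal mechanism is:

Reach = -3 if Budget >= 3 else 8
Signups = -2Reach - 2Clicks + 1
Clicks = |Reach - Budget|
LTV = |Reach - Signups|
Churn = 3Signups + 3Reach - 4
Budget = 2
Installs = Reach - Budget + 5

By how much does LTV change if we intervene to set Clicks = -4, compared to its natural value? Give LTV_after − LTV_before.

-20

The intervention breaks the incoming arrows to Clicks: Clicks = |Reach - Budget| no longer applies, and Clicks = -4.
Reach = -3 if Budget >= 3 else 8  [with Budget=2]  = 8
Signups = -2Reach - 2Clicks + 1  [with Reach=8, Clicks=-4]  = -7
LTV = |Reach - Signups|  [with Reach=8, Signups=-7]  = 15
Without intervention: Reach = -3 if Budget >= 3 else 8  [with Budget=2]  = 8; Clicks = |Reach - Budget|  [with Reach=8, Budget=2]  = 6; Signups = -2Reach - 2Clicks + 1  [with Reach=8, Clicks=6]  = -27; LTV = |Reach - Signups|  [with Reach=8, Signups=-27]  = 35.
Change = 15 − 35 = -20.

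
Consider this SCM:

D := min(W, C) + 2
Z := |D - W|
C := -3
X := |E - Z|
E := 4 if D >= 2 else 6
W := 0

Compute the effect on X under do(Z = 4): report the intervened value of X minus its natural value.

-3

Under do(Z=4), the mechanism Z := |D - W| is discarded; Z is fixed at 4.
D = min(W, C) + 2  [with W=0, C=-3]  = -1
E = 4 if D >= 2 else 6  [with D=-1]  = 6
X = |E - Z|  [with E=6, Z=4]  = 2
Without intervention: D = min(W, C) + 2  [with W=0, C=-3]  = -1; Z = |D - W|  [with D=-1, W=0]  = 1; E = 4 if D >= 2 else 6  [with D=-1]  = 6; X = |E - Z|  [with E=6, Z=1]  = 5.
Change = 2 − 5 = -3.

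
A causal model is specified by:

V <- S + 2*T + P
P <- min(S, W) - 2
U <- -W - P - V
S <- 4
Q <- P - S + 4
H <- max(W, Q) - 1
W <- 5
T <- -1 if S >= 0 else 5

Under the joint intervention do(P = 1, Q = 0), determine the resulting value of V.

3

Setting P = 1, Q = 0 by intervention discards those variables' equations.
T = -1 if S >= 0 else 5  [with S=4]  = -1
V = S + 2*T + P  [with S=4, T=-1, P=1]  = 3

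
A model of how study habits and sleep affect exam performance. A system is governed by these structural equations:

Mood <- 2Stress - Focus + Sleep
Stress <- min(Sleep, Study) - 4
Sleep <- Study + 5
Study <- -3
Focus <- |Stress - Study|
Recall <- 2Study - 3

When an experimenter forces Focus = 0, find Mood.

-12

Intervening sets Focus = 0 and removes its equation (Focus <- |Stress - Study|).
Sleep = Study + 5  [with Study=-3]  = 2
Stress = min(Sleep, Study) - 4  [with Sleep=2, Study=-3]  = -7
Mood = 2Stress - Focus + Sleep  [with Stress=-7, Focus=0, Sleep=2]  = -12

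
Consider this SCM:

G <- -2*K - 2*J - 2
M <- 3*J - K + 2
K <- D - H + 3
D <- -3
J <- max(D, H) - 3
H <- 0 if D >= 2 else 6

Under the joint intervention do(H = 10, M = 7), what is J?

7

The joint intervention fixes H = 10, M = 7, removing each variable's own equation.
J = max(D, H) - 3  [with D=-3, H=10]  = 7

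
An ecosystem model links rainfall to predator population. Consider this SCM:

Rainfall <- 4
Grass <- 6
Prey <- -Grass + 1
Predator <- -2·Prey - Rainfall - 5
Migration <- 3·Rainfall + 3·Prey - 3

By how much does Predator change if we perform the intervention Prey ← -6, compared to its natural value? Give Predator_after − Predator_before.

2

The intervention breaks the incoming arrows to Prey: Prey <- -Grass + 1 no longer applies, and Prey = -6.
Predator = -2·Prey - Rainfall - 5  [with Prey=-6, Rainfall=4]  = 3
Without intervention: Prey = -Grass + 1  [with Grass=6]  = -5; Predator = -2·Prey - Rainfall - 5  [with Prey=-5, Rainfall=4]  = 1.
Change = 3 − 1 = 2.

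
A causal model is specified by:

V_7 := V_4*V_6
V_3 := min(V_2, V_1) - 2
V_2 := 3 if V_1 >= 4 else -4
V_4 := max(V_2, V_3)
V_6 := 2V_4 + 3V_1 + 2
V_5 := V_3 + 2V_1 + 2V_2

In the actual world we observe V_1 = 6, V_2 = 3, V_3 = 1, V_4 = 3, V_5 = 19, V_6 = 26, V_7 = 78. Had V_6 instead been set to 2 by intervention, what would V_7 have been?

Intervening sets V_6 = 2 and removes its equation (V_6 := 2V_4 + 3V_1 + 2).
V_2 = 3 if V_1 >= 4 else -4  [with V_1=6]  = 3
V_3 = min(V_2, V_1) - 2  [with V_2=3, V_1=6]  = 1
V_4 = max(V_2, V_3)  [with V_2=3, V_3=1]  = 3
V_7 = V_4*V_6  [with V_4=3, V_6=2]  = 6

6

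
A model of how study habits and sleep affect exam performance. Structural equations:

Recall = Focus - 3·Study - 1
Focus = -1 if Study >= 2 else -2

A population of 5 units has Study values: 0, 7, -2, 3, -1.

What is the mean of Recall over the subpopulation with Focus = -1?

Observing Focus=-1 restricts to units where Focus's equation naturally yields -1: Study ∈ {7, 3}. In that subpopulation Recall = -23, -11, mean -17.

-17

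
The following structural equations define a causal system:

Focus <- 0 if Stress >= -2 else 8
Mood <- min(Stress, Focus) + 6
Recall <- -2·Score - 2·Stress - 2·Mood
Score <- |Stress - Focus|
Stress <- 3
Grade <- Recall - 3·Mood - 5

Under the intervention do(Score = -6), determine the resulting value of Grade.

-29

The intervention breaks the incoming arrows to Score: Score <- |Stress - Focus| no longer applies, and Score = -6.
Focus = 0 if Stress >= -2 else 8  [with Stress=3]  = 0
Mood = min(Stress, Focus) + 6  [with Stress=3, Focus=0]  = 6
Recall = -2·Score - 2·Stress - 2·Mood  [with Score=-6, Stress=3, Mood=6]  = -6
Grade = Recall - 3·Mood - 5  [with Recall=-6, Mood=6]  = -29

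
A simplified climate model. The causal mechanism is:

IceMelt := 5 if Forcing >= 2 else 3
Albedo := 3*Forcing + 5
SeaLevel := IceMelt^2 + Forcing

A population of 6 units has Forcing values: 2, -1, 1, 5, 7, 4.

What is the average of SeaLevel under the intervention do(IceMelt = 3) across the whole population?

12

The intervention sets IceMelt=3 in all 6 units regardless of Forcing. Recomputing SeaLevel per unit gives 11, 8, 10, 14, 16, 13; average 12.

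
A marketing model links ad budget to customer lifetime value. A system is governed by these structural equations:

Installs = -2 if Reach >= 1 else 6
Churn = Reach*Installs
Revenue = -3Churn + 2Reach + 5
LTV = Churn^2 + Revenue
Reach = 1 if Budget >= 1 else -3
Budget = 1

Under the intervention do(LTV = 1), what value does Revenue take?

13

do(LTV=1) replaces the equation LTV = Churn^2 + Revenue with the constant LTV = 1.
Since Revenue is not a descendant of the intervened variable, it is unaffected.
Reach = 1 if Budget >= 1 else -3  [with Budget=1]  = 1
Installs = -2 if Reach >= 1 else 6  [with Reach=1]  = -2
Churn = Reach*Installs  [with Reach=1, Installs=-2]  = -2
Revenue = -3Churn + 2Reach + 5  [with Churn=-2, Reach=1]  = 13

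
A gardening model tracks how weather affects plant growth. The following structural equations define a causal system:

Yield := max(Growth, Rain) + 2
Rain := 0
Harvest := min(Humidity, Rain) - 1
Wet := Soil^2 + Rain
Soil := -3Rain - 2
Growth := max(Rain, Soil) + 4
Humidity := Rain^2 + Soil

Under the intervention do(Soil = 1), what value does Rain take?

Under do(Soil=1), the mechanism Soil := -3Rain - 2 is discarded; Soil is fixed at 1.
Rain is not downstream of the intervention, so its value is determined by the original equations.

0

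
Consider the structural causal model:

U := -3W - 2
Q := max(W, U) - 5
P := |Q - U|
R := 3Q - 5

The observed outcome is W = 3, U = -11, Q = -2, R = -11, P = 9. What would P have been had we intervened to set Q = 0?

11

do(Q=0) replaces the equation Q := max(W, U) - 5 with the constant Q = 0.
U = -3W - 2  [with W=3]  = -11
P = |Q - U|  [with Q=0, U=-11]  = 11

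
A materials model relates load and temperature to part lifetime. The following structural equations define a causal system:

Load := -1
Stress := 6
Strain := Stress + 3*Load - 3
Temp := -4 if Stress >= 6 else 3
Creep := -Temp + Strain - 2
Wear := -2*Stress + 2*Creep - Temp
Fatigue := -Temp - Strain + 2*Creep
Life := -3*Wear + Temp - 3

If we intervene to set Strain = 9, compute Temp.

The intervention breaks the incoming arrows to Strain: Strain := Stress + 3*Load - 3 no longer applies, and Strain = 9.
Temp is not downstream of the intervention, so its value is determined by the original equations.
Temp = -4 if Stress >= 6 else 3  [with Stress=6]  = -4

-4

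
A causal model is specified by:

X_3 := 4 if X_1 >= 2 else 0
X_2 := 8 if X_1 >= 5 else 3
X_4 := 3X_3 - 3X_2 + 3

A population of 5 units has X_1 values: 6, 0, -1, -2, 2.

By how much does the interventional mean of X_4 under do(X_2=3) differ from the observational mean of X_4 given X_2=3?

Every unit gets X_2=3 under the intervention. X_4 values become 6, -6, -6, -6, 6; E[X_4|do(X_2=3)] = -1.2.
Conditioning on X_2=3 selects the 4 unit(s) with X_1 ∈ {0, -1, -2, 2}. Their X_4 values: -6, -6, -6, 6. Mean = -3.
Difference = -1.2 − (-3) = 1.8.

1.8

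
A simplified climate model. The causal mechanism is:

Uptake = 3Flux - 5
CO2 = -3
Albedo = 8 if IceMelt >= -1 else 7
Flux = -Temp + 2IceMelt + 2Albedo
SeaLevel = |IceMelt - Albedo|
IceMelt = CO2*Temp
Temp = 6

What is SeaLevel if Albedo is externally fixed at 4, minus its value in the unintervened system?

Intervening sets Albedo = 4 and removes its equation (Albedo = 8 if IceMelt >= -1 else 7).
IceMelt = CO2*Temp  [with CO2=-3, Temp=6]  = -18
SeaLevel = |IceMelt - Albedo|  [with IceMelt=-18, Albedo=4]  = 22
Without intervention: IceMelt = CO2*Temp  [with CO2=-3, Temp=6]  = -18; Albedo = 8 if IceMelt >= -1 else 7  [with IceMelt=-18]  = 7; SeaLevel = |IceMelt - Albedo|  [with IceMelt=-18, Albedo=7]  = 25.
Change = 22 − 25 = -3.

-3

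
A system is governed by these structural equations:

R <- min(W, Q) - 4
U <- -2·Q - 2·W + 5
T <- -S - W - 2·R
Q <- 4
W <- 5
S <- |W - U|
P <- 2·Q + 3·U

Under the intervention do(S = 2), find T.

The intervention breaks the incoming arrows to S: S <- |W - U| no longer applies, and S = 2.
R = min(W, Q) - 4  [with W=5, Q=4]  = 0
T = -S - W - 2·R  [with S=2, W=5, R=0]  = -7

-7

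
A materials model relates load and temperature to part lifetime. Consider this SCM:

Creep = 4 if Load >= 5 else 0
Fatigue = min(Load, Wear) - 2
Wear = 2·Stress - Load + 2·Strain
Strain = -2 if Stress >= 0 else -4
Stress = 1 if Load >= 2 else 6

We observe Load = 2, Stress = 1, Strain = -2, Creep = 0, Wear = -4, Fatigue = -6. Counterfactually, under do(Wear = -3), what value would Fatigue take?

The intervention breaks the incoming arrows to Wear: Wear = 2·Stress - Load + 2·Strain no longer applies, and Wear = -3.
Fatigue = min(Load, Wear) - 2  [with Load=2, Wear=-3]  = -5

-5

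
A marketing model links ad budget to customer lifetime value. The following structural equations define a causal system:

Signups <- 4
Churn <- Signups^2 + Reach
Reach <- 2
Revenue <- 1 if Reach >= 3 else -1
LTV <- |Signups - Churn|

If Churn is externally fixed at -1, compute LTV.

5

do(Churn=-1) replaces the equation Churn <- Signups^2 + Reach with the constant Churn = -1.
LTV = |Signups - Churn|  [with Signups=4, Churn=-1]  = 5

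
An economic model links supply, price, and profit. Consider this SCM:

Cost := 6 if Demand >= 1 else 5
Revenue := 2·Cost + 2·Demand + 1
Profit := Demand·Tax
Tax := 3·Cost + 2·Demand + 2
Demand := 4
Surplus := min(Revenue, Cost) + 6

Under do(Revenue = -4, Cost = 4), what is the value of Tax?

The joint intervention fixes Revenue = -4, Cost = 4, removing each variable's own equation.
Tax = 3·Cost + 2·Demand + 2  [with Cost=4, Demand=4]  = 22

22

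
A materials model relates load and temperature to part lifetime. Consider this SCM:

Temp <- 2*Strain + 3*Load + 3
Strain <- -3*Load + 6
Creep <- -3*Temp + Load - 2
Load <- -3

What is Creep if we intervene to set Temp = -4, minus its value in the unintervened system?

84

The intervention breaks the incoming arrows to Temp: Temp <- 2*Strain + 3*Load + 3 no longer applies, and Temp = -4.
Creep = -3*Temp + Load - 2  [with Temp=-4, Load=-3]  = 7
Without intervention: Strain = -3*Load + 6  [with Load=-3]  = 15; Temp = 2*Strain + 3*Load + 3  [with Strain=15, Load=-3]  = 24; Creep = -3*Temp + Load - 2  [with Temp=24, Load=-3]  = -77.
Change = 7 − (-77) = 84.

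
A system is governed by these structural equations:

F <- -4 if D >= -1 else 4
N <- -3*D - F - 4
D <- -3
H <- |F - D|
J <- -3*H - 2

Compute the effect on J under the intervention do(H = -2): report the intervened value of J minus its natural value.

27

do(H=-2) replaces the equation H <- |F - D| with the constant H = -2.
J = -3*H - 2  [with H=-2]  = 4
Without intervention: F = -4 if D >= -1 else 4  [with D=-3]  = 4; H = |F - D|  [with F=4, D=-3]  = 7; J = -3*H - 2  [with H=7]  = -23.
Change = 4 − (-23) = 27.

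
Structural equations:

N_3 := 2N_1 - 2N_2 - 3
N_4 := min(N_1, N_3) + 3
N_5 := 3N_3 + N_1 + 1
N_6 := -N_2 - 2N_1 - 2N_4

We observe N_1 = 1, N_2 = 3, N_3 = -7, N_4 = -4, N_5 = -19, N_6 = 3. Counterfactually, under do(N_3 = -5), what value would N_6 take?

The intervention breaks the incoming arrows to N_3: N_3 := 2N_1 - 2N_2 - 3 no longer applies, and N_3 = -5.
N_4 = min(N_1, N_3) + 3  [with N_1=1, N_3=-5]  = -2
N_6 = -N_2 - 2N_1 - 2N_4  [with N_2=3, N_1=1, N_4=-2]  = -1

-1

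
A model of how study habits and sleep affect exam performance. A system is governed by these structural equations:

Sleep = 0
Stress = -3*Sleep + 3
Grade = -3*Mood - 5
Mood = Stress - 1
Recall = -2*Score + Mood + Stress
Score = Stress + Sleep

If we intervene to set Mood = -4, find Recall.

-7

Intervening sets Mood = -4 and removes its equation (Mood = Stress - 1).
Stress = -3*Sleep + 3  [with Sleep=0]  = 3
Score = Stress + Sleep  [with Stress=3, Sleep=0]  = 3
Recall = -2*Score + Mood + Stress  [with Score=3, Mood=-4, Stress=3]  = -7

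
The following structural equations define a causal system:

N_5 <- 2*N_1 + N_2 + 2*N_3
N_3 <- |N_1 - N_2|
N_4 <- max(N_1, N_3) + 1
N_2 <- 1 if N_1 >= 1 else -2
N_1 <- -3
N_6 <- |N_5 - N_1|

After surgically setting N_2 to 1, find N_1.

-3

Under do(N_2=1), the mechanism N_2 <- 1 if N_1 >= 1 else -2 is discarded; N_2 is fixed at 1.
N_1 is not downstream of the intervention, so its value is determined by the original equations.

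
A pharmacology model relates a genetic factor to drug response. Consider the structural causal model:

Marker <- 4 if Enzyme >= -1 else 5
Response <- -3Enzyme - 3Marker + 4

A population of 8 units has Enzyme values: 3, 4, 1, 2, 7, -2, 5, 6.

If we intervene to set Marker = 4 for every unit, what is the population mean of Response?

do(Marker=4) breaks Marker's dependence on Enzyme. With Marker=4 fixed, Response across the units is -17, -20, -11, -14, -29, -2, -23, -26, mean -17.75.

-17.75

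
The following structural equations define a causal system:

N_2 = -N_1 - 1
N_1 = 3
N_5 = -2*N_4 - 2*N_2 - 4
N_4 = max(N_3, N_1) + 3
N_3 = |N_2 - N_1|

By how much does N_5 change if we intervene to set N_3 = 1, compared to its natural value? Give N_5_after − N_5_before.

8

do(N_3=1) replaces the equation N_3 = |N_2 - N_1| with the constant N_3 = 1.
N_2 = -N_1 - 1  [with N_1=3]  = -4
N_4 = max(N_3, N_1) + 3  [with N_3=1, N_1=3]  = 6
N_5 = -2*N_4 - 2*N_2 - 4  [with N_4=6, N_2=-4]  = -8
Without intervention: N_2 = -N_1 - 1  [with N_1=3]  = -4; N_3 = |N_2 - N_1|  [with N_2=-4, N_1=3]  = 7; N_4 = max(N_3, N_1) + 3  [with N_3=7, N_1=3]  = 10; N_5 = -2*N_4 - 2*N_2 - 4  [with N_4=10, N_2=-4]  = -16.
Change = -8 − (-16) = 8.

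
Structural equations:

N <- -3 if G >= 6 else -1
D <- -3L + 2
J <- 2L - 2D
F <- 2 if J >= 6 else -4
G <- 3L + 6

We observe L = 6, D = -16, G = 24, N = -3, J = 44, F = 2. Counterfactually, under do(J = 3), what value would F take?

The intervention breaks the incoming arrows to J: J <- 2L - 2D no longer applies, and J = 3.
F = 2 if J >= 6 else -4  [with J=3]  = -4

-4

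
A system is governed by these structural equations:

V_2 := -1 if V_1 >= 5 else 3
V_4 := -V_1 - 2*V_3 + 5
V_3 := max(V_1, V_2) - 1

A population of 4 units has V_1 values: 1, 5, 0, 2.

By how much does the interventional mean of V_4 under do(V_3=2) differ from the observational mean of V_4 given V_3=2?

The intervention sets V_3=2 in all 4 units regardless of V_1. Recomputing V_4 per unit gives 0, -4, 1, -1; average -1.
E[V_4|V_3=2] averages over only the 3 units with V_3=2 (V_1 = 1, 0, 2): V_4 = 0, 1, -1, mean 0.
Difference = -1 − 0 = -1.

-1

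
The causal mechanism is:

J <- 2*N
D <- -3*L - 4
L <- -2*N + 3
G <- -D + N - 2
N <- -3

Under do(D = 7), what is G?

do(D=7) replaces the equation D <- -3*L - 4 with the constant D = 7.
G = -D + N - 2  [with D=7, N=-3]  = -12

-12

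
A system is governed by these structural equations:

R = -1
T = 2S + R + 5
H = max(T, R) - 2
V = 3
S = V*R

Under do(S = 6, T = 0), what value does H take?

Setting S = 6, T = 0 by intervention discards those variables' equations.
H = max(T, R) - 2  [with T=0, R=-1]  = -2

-2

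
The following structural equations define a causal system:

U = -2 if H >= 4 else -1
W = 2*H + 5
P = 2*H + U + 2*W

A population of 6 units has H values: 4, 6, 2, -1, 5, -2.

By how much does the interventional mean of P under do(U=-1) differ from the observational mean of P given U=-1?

16

Under do(U=-1), U's equation is replaced by U=-1 for every unit. Per-unit P: 33, 45, 21, 3, 39, -3. Mean = 23.
Conditioning on U=-1 selects the 3 unit(s) with H ∈ {2, -1, -2}. Their P values: 21, 3, -3. Mean = 7.
Difference = 23 − 7 = 16.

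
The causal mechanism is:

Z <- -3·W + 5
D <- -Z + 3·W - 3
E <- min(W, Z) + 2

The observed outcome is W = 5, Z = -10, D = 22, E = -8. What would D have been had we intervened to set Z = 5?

The intervention breaks the incoming arrows to Z: Z <- -3·W + 5 no longer applies, and Z = 5.
D = -Z + 3·W - 3  [with Z=5, W=5]  = 7

7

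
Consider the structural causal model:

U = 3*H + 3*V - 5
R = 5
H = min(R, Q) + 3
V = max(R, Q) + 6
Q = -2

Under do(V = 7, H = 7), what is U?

37

The joint intervention fixes V = 7, H = 7, removing each variable's own equation.
U = 3*H + 3*V - 5  [with H=7, V=7]  = 37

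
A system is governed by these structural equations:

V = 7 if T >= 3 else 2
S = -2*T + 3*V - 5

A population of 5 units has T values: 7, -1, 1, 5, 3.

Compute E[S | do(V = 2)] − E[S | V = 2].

-6

Every unit gets V=2 under the intervention. S values become -13, 3, -1, -9, -5; E[S|do(V=2)] = -5.
E[S|V=2] averages over only the 2 units with V=2 (T = -1, 1): S = 3, -1, mean 1.
Difference = -5 − 1 = -6.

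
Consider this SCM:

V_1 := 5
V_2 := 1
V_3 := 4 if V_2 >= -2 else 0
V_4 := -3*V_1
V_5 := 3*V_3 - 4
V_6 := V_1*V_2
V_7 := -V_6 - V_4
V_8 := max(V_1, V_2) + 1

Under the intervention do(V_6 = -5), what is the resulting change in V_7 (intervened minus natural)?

10

Intervening sets V_6 = -5 and removes its equation (V_6 := V_1*V_2).
V_4 = -3*V_1  [with V_1=5]  = -15
V_7 = -V_6 - V_4  [with V_6=-5, V_4=-15]  = 20
Without intervention: V_4 = -3*V_1  [with V_1=5]  = -15; V_6 = V_1*V_2  [with V_1=5, V_2=1]  = 5; V_7 = -V_6 - V_4  [with V_6=5, V_4=-15]  = 10.
Change = 20 − 10 = 10.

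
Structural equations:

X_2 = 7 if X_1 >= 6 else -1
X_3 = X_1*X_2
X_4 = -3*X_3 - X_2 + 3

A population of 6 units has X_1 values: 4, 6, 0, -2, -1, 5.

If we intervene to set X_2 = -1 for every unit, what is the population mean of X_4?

10

Every unit gets X_2=-1 under the intervention. X_4 values become 16, 22, 4, -2, 1, 19; E[X_4|do(X_2=-1)] = 10.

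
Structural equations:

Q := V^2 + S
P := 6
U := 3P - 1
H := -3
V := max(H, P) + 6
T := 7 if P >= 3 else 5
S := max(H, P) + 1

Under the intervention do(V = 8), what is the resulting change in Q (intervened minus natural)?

-80

Intervening sets V = 8 and removes its equation (V := max(H, P) + 6).
S = max(H, P) + 1  [with H=-3, P=6]  = 7
Q = V^2 + S  [with V=8, S=7]  = 71
Without intervention: S = max(H, P) + 1  [with H=-3, P=6]  = 7; V = max(H, P) + 6  [with H=-3, P=6]  = 12; Q = V^2 + S  [with V=12, S=7]  = 151.
Change = 71 − 151 = -80.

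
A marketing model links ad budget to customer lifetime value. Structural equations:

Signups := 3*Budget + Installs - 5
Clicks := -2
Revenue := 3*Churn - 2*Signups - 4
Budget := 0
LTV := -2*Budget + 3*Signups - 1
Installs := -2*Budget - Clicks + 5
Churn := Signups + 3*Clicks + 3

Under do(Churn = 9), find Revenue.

The intervention breaks the incoming arrows to Churn: Churn := Signups + 3*Clicks + 3 no longer applies, and Churn = 9.
Installs = -2*Budget - Clicks + 5  [with Budget=0, Clicks=-2]  = 7
Signups = 3*Budget + Installs - 5  [with Budget=0, Installs=7]  = 2
Revenue = 3*Churn - 2*Signups - 4  [with Churn=9, Signups=2]  = 19

19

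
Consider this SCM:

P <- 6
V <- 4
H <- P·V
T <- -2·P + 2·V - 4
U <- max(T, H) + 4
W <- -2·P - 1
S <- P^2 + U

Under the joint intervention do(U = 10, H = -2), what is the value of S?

46

The joint intervention fixes U = 10, H = -2, removing each variable's own equation.
S = P^2 + U  [with P=6, U=10]  = 46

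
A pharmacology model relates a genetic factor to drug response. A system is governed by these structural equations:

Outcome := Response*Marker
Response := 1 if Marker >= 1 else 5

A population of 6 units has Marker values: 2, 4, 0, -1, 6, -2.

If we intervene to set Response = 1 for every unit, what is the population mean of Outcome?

1.5

Every unit gets Response=1 under the intervention. Outcome values become 2, 4, 0, -1, 6, -2; E[Outcome|do(Response=1)] = 1.5.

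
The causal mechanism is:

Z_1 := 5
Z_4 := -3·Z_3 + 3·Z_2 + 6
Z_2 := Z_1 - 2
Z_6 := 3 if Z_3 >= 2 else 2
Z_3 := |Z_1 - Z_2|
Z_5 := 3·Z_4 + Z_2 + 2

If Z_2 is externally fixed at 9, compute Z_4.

Under do(Z_2=9), the mechanism Z_2 := Z_1 - 2 is discarded; Z_2 is fixed at 9.
Z_3 = |Z_1 - Z_2|  [with Z_1=5, Z_2=9]  = 4
Z_4 = -3·Z_3 + 3·Z_2 + 6  [with Z_3=4, Z_2=9]  = 21

21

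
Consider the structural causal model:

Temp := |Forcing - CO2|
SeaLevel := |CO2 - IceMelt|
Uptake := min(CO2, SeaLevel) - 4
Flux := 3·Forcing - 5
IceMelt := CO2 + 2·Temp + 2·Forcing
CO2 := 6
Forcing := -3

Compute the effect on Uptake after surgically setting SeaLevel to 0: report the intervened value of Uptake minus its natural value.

-6

Under do(SeaLevel=0), the mechanism SeaLevel := |CO2 - IceMelt| is discarded; SeaLevel is fixed at 0.
Uptake = min(CO2, SeaLevel) - 4  [with CO2=6, SeaLevel=0]  = -4
Without intervention: Temp = |Forcing - CO2|  [with Forcing=-3, CO2=6]  = 9; IceMelt = CO2 + 2·Temp + 2·Forcing  [with CO2=6, Temp=9, Forcing=-3]  = 18; SeaLevel = |CO2 - IceMelt|  [with CO2=6, IceMelt=18]  = 12; Uptake = min(CO2, SeaLevel) - 4  [with CO2=6, SeaLevel=12]  = 2.
Change = -4 − 2 = -6.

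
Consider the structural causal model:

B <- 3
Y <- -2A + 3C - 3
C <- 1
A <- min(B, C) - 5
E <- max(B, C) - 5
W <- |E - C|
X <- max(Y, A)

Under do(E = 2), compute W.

Under do(E=2), the mechanism E <- max(B, C) - 5 is discarded; E is fixed at 2.
W = |E - C|  [with E=2, C=1]  = 1

1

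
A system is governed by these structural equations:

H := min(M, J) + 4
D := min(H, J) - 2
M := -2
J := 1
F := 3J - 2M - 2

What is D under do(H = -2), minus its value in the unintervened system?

-3

Intervening sets H = -2 and removes its equation (H := min(M, J) + 4).
D = min(H, J) - 2  [with H=-2, J=1]  = -4
Without intervention: H = min(M, J) + 4  [with M=-2, J=1]  = 2; D = min(H, J) - 2  [with H=2, J=1]  = -1.
Change = -4 − (-1) = -3.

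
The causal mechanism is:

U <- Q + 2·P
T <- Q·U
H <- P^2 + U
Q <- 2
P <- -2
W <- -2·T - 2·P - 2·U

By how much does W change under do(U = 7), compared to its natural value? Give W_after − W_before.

-54

The intervention breaks the incoming arrows to U: U <- Q + 2·P no longer applies, and U = 7.
T = Q·U  [with Q=2, U=7]  = 14
W = -2·T - 2·P - 2·U  [with T=14, P=-2, U=7]  = -38
Without intervention: U = Q + 2·P  [with Q=2, P=-2]  = -2; T = Q·U  [with Q=2, U=-2]  = -4; W = -2·T - 2·P - 2·U  [with T=-4, P=-2, U=-2]  = 16.
Change = -38 − 16 = -54.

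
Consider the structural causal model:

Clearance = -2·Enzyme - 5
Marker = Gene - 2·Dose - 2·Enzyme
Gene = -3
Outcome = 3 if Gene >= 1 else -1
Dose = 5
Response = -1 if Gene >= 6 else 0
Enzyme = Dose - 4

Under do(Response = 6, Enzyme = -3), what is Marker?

Under do(Response = 6, Enzyme = -3), each intervened variable's structural equation is replaced by its fixed value.
Marker = Gene - 2·Dose - 2·Enzyme  [with Gene=-3, Dose=5, Enzyme=-3]  = -7

-7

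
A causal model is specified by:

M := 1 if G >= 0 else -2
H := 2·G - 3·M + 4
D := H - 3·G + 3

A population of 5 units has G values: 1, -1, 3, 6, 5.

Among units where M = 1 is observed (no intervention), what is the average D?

0.25

Observing M=1 restricts to units where M's equation naturally yields 1: G ∈ {1, 3, 6, 5}. In that subpopulation D = 3, 1, -2, -1, mean 0.25.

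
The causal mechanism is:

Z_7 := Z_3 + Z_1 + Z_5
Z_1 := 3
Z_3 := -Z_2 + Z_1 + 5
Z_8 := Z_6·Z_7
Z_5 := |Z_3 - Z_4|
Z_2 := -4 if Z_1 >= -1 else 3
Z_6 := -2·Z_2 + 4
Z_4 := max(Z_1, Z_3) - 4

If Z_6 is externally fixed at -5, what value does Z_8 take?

-95

Intervening sets Z_6 = -5 and removes its equation (Z_6 := -2·Z_2 + 4).
Z_2 = -4 if Z_1 >= -1 else 3  [with Z_1=3]  = -4
Z_3 = -Z_2 + Z_1 + 5  [with Z_2=-4, Z_1=3]  = 12
Z_4 = max(Z_1, Z_3) - 4  [with Z_1=3, Z_3=12]  = 8
Z_5 = |Z_3 - Z_4|  [with Z_3=12, Z_4=8]  = 4
Z_7 = Z_3 + Z_1 + Z_5  [with Z_3=12, Z_1=3, Z_5=4]  = 19
Z_8 = Z_6·Z_7  [with Z_6=-5, Z_7=19]  = -95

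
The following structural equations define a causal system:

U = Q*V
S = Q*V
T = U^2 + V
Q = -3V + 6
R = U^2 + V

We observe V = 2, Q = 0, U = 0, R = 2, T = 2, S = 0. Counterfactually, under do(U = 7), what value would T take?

do(U=7) replaces the equation U = Q*V with the constant U = 7.
T = U^2 + V  [with U=7, V=2]  = 51

51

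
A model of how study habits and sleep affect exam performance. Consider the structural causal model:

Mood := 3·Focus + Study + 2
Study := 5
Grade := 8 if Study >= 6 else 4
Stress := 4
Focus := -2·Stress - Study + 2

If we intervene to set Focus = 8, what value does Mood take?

31

The intervention breaks the incoming arrows to Focus: Focus := -2·Stress - Study + 2 no longer applies, and Focus = 8.
Mood = 3·Focus + Study + 2  [with Focus=8, Study=5]  = 31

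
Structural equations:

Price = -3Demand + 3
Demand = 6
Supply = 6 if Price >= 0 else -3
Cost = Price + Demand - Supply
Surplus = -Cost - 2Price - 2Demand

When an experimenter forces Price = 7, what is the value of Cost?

7

Under do(Price=7), the mechanism Price = -3Demand + 3 is discarded; Price is fixed at 7.
Supply = 6 if Price >= 0 else -3  [with Price=7]  = 6
Cost = Price + Demand - Supply  [with Price=7, Demand=6, Supply=6]  = 7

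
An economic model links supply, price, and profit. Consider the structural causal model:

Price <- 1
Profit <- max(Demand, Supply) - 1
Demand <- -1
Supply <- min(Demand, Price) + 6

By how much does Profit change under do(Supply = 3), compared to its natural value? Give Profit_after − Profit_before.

The intervention breaks the incoming arrows to Supply: Supply <- min(Demand, Price) + 6 no longer applies, and Supply = 3.
Profit = max(Demand, Supply) - 1  [with Demand=-1, Supply=3]  = 2
Without intervention: Supply = min(Demand, Price) + 6  [with Demand=-1, Price=1]  = 5; Profit = max(Demand, Supply) - 1  [with Demand=-1, Supply=5]  = 4.
Change = 2 − 4 = -2.

-2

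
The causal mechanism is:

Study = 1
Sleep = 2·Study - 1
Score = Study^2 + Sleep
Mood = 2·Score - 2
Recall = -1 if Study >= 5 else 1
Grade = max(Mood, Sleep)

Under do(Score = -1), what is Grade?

The intervention breaks the incoming arrows to Score: Score = Study^2 + Sleep no longer applies, and Score = -1.
Sleep = 2·Study - 1  [with Study=1]  = 1
Mood = 2·Score - 2  [with Score=-1]  = -4
Grade = max(Mood, Sleep)  [with Mood=-4, Sleep=1]  = 1

1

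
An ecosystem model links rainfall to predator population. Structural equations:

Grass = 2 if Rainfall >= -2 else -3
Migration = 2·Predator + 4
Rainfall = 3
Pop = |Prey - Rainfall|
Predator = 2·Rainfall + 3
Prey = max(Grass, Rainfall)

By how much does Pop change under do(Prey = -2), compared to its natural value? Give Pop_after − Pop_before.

5

The intervention breaks the incoming arrows to Prey: Prey = max(Grass, Rainfall) no longer applies, and Prey = -2.
Pop = |Prey - Rainfall|  [with Prey=-2, Rainfall=3]  = 5
Without intervention: Grass = 2 if Rainfall >= -2 else -3  [with Rainfall=3]  = 2; Prey = max(Grass, Rainfall)  [with Grass=2, Rainfall=3]  = 3; Pop = |Prey - Rainfall|  [with Prey=3, Rainfall=3]  = 0.
Change = 5 − 0 = 5.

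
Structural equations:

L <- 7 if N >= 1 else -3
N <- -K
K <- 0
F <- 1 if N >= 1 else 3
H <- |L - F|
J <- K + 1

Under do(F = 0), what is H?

The intervention breaks the incoming arrows to F: F <- 1 if N >= 1 else 3 no longer applies, and F = 0.
N = -K  [with K=0]  = 0
L = 7 if N >= 1 else -3  [with N=0]  = -3
H = |L - F|  [with L=-3, F=0]  = 3

3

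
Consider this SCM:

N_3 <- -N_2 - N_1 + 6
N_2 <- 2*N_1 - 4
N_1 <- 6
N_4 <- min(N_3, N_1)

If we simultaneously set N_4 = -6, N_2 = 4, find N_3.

-4

Setting N_4 = -6, N_2 = 4 by intervention discards those variables' equations.
N_3 = -N_2 - N_1 + 6  [with N_2=4, N_1=6]  = -4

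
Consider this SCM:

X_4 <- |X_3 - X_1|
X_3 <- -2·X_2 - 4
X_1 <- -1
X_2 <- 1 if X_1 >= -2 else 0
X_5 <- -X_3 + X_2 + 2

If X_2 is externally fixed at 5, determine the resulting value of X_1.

Under do(X_2=5), the mechanism X_2 <- 1 if X_1 >= -2 else 0 is discarded; X_2 is fixed at 5.
X_1 is not downstream of the intervention, so its value is determined by the original equations.

-1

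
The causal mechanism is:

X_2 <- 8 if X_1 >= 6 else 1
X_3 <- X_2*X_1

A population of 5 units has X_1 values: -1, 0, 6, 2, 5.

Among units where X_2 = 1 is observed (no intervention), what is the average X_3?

E[X_3|X_2=1] averages over only the 4 units with X_2=1 (X_1 = -1, 0, 2, 5): X_3 = -1, 0, 2, 5, mean 1.5.

1.5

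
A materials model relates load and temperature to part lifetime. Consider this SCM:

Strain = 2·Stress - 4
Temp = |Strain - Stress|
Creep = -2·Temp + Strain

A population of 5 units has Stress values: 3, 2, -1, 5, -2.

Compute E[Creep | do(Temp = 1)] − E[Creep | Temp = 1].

-5.2

Under do(Temp=1), Temp's equation is replaced by Temp=1 for every unit. Per-unit Creep: 0, -2, -8, 4, -10. Mean = -3.2.
Conditioning on Temp=1 selects the 2 unit(s) with Stress ∈ {3, 5}. Their Creep values: 0, 4. Mean = 2.
Difference = -3.2 − 2 = -5.2.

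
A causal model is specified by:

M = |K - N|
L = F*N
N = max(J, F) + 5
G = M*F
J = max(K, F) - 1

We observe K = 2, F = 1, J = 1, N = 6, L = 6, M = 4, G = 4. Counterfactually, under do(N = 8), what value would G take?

The intervention breaks the incoming arrows to N: N = max(J, F) + 5 no longer applies, and N = 8.
M = |K - N|  [with K=2, N=8]  = 6
G = M*F  [with M=6, F=1]  = 6

6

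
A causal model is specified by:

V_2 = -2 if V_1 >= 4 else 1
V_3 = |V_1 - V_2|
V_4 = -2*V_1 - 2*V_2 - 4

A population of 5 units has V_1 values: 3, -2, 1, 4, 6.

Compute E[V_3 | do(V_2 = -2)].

Every unit gets V_2=-2 under the intervention. V_3 values become 5, 0, 3, 6, 8; E[V_3|do(V_2=-2)] = 4.4.

4.4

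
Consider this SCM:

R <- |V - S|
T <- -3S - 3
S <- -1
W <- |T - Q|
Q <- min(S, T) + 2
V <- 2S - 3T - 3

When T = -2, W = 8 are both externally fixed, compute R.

2

Setting T = -2, W = 8 by intervention discards those variables' equations.
V = 2S - 3T - 3  [with S=-1, T=-2]  = 1
R = |V - S|  [with V=1, S=-1]  = 2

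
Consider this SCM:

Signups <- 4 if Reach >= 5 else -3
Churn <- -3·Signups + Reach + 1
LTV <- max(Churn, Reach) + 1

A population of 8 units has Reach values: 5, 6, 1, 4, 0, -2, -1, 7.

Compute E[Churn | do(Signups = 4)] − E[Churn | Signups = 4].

-3.5

The intervention sets Signups=4 in all 8 units regardless of Reach. Recomputing Churn per unit gives -6, -5, -10, -7, -11, -13, -12, -4; average -8.5.
Observing Signups=4 restricts to units where Signups's equation naturally yields 4: Reach ∈ {5, 6, 7}. In that subpopulation Churn = -6, -5, -4, mean -5.
Difference = -8.5 − (-5) = -3.5.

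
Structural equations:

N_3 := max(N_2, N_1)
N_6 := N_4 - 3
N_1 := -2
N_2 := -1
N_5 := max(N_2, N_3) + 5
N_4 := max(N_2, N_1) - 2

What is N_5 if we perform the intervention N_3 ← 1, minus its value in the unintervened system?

do(N_3=1) replaces the equation N_3 := max(N_2, N_1) with the constant N_3 = 1.
N_5 = max(N_2, N_3) + 5  [with N_2=-1, N_3=1]  = 6
Without intervention: N_3 = max(N_2, N_1)  [with N_2=-1, N_1=-2]  = -1; N_5 = max(N_2, N_3) + 5  [with N_2=-1, N_3=-1]  = 4.
Change = 6 − 4 = 2.

2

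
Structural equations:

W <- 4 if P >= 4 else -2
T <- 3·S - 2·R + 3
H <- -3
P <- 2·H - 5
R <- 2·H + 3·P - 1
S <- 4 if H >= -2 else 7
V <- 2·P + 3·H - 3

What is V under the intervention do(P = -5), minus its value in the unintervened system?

Under do(P=-5), the mechanism P <- 2·H - 5 is discarded; P is fixed at -5.
V = 2·P + 3·H - 3  [with P=-5, H=-3]  = -22
Without intervention: P = 2·H - 5  [with H=-3]  = -11; V = 2·P + 3·H - 3  [with P=-11, H=-3]  = -34.
Change = -22 − (-34) = 12.

12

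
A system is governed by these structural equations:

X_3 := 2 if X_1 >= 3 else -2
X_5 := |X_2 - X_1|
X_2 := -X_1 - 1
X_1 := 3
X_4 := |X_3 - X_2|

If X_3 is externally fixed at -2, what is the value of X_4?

2

The intervention breaks the incoming arrows to X_3: X_3 := 2 if X_1 >= 3 else -2 no longer applies, and X_3 = -2.
X_2 = -X_1 - 1  [with X_1=3]  = -4
X_4 = |X_3 - X_2|  [with X_3=-2, X_2=-4]  = 2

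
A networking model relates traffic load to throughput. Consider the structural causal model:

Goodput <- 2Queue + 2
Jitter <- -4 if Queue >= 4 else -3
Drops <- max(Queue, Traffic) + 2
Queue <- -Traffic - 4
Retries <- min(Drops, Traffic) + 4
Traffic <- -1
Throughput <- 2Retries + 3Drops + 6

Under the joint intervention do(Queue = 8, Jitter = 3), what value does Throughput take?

Setting Queue = 8, Jitter = 3 by intervention discards those variables' equations.
Drops = max(Queue, Traffic) + 2  [with Queue=8, Traffic=-1]  = 10
Retries = min(Drops, Traffic) + 4  [with Drops=10, Traffic=-1]  = 3
Throughput = 2Retries + 3Drops + 6  [with Retries=3, Drops=10]  = 42

42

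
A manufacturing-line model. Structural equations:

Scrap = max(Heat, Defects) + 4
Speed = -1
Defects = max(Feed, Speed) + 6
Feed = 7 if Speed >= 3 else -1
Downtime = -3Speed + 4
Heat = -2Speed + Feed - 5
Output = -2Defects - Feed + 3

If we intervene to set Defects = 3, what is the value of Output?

-2

Under do(Defects=3), the mechanism Defects = max(Feed, Speed) + 6 is discarded; Defects is fixed at 3.
Feed = 7 if Speed >= 3 else -1  [with Speed=-1]  = -1
Output = -2Defects - Feed + 3  [with Defects=3, Feed=-1]  = -2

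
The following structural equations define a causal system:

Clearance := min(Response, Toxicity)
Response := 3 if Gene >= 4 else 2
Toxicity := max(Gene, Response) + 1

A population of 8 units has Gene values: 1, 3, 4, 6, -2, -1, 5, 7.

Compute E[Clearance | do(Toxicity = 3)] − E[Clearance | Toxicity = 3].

0.5

Under do(Toxicity=3), Toxicity's equation is replaced by Toxicity=3 for every unit. Per-unit Clearance: 2, 2, 3, 3, 2, 2, 3, 3. Mean = 2.5.
Conditioning on Toxicity=3 selects the 3 unit(s) with Gene ∈ {1, -2, -1}. Their Clearance values: 2, 2, 2. Mean = 2.
Difference = 2.5 − 2 = 0.5.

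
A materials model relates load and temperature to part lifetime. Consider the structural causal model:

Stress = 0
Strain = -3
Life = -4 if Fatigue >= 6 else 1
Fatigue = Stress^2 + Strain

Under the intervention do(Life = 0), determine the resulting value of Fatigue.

-3

Under do(Life=0), the mechanism Life = -4 if Fatigue >= 6 else 1 is discarded; Life is fixed at 0.
Since Fatigue is not a descendant of the intervened variable, it is unaffected.
Fatigue = Stress^2 + Strain  [with Stress=0, Strain=-3]  = -3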